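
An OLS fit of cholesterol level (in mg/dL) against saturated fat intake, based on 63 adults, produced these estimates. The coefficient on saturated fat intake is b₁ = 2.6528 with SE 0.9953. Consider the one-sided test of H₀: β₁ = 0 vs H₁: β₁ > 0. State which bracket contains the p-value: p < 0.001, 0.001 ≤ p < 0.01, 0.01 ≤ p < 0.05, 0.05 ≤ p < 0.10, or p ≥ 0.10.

0.001 ≤ p < 0.01

t = 2.6528 / 0.9953 = 2.665.
df = n − 2 = 63 − 2 = 61.
One-sided p = P(T_{61} > t) ≈ 0.0049.
So 0.001 ≤ p < 0.01.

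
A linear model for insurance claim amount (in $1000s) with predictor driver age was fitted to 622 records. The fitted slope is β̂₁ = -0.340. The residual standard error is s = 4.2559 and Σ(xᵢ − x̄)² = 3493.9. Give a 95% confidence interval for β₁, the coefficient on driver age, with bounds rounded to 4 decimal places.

(-0.4814, -0.1986)

SE(β̂₁) = s/√Sₓₓ = 4.2559/√3493.9 = 0.0720006.
df = n − 2 = 620.
t* = t_{0.025, 620} = 1.963798.
Margin = t* × SE = 1.963798 × 0.0720006 = 0.141395.
CI: -0.340 ± 0.141395 → (-0.4814, -0.1986).
With 95% confidence, each one-unit increase in driver age is associated with a change of between -0.4814 and -0.1986 $1000s in insurance claim amount.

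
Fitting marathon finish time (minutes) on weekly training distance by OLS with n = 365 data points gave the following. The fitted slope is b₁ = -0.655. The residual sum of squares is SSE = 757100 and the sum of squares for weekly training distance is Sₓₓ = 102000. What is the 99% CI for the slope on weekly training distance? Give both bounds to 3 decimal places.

(-1.025, -0.285)

MSE = SSE/(n − 2) = 757100/363 = 2085.67.
SE(b₁) = √(MSE/Sₓₓ) = √(2085.67/102000) = 0.142996.
df = n − 2 = 363.
t* = t_{0.005, 363} = 2.589441.
Margin = t* × SE = 2.589441 × 0.142996 = 0.37028.
CI: -0.655 ± 0.37028 → (-1.025, -0.285).
With 99% confidence, each one-unit increase in weekly training distance is associated with a change of between -1.025 and -0.285 minutes in marathon finish time.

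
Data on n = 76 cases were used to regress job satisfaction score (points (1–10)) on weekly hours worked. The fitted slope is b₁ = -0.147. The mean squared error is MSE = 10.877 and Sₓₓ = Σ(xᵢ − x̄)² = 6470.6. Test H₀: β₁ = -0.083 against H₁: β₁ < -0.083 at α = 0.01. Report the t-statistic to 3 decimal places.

SE(b₁) = √(MSE/Sₓₓ) = √(10.877/6470.6) = 0.0409999.
t = (-0.147 − (-0.083)) / 0.0409999 = -1.561.
df = n − 2 = 74.
One-sided p ≈ 0.0614, which is ≥ 0.01, so fail to reject H₀.
The data do not give significant evidence that the true slope on weekly hours worked is below -0.083 points (1–10) per unit.

t = -1.561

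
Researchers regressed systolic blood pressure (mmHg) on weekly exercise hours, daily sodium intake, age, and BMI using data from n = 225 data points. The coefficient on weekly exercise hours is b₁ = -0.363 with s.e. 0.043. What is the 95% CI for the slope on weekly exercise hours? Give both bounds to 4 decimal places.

df = n − k − 1 = 225 − 4 − 1 = 220.
t* = t_{0.025, 220} = 1.970806.
Margin = t* × SE = 1.970806 × 0.043 = 0.084745.
CI: -0.363 ± 0.084745 → (-0.4477, -0.2783).
With 95% confidence, each one-unit increase in weekly exercise hours is associated with a change of between -0.4477 and -0.2783 mmHg in systolic blood pressure, holding the other predictors fixed.

(-0.4477, -0.2783)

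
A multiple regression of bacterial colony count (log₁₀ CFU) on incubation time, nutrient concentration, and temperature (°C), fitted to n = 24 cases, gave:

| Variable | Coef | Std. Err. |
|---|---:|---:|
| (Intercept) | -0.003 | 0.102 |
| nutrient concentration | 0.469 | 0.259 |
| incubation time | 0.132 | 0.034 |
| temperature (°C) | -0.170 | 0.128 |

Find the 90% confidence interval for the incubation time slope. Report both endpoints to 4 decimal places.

Read off: b = 0.132, SE = 0.034 for incubation time.
df = n − k − 1 = 24 − 3 − 1 = 20.
t* = t_{0.05, 20} = 1.724718.
Margin = t* × SE = 1.724718 × 0.034 = 0.058640.
CI: 0.132 ± 0.058640 → (0.0734, 0.1906).

(0.0734, 0.1906)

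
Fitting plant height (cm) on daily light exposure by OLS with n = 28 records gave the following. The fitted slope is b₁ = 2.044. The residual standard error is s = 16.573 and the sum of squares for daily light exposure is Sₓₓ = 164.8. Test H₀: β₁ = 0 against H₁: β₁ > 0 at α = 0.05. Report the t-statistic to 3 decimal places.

t = 1.583

SE(b₁) = s/√Sₓₓ = 16.573/√164.8 = 1.29099.
t = 2.044 / 1.29099 = 1.583.
df = n − 2 = 26.
One-sided p ≈ 0.0627, which is ≥ 0.05, so fail to reject H₀.
The data do not give significant evidence that the true slope on daily light exposure is positive.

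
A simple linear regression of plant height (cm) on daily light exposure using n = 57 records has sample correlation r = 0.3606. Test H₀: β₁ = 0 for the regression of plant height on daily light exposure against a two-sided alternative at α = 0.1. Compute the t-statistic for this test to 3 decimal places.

t = r·√(n − 2)/√(1 − r²) = 0.3606·√55/√0.869968 = 2.867.
df = n − 2 = 55.
Two-sided p ≈ 0.0059, which is < 0.1, so reject H₀.
There is evidence of a linear association between daily light exposure and plant height.

t = 2.867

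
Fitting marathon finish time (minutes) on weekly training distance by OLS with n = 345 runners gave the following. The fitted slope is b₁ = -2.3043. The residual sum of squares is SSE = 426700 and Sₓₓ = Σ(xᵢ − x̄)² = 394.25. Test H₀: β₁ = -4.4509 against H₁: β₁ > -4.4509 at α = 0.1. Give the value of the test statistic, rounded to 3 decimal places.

t = 1.208

MSE = SSE/(n − 2) = 426700/343 = 1244.02.
SE(b₁) = √(MSE/Sₓₓ) = √(1244.02/394.25) = 1.77635.
t = (-2.3043 − (-4.4509)) / 1.77635 = 1.208.
df = n − 2 = 343.
One-sided p ≈ 0.1139, which is ≥ 0.1, so fail to reject H₀.
The data do not give significant evidence that the true slope on weekly training distance exceeds -4.4509 minutes per unit.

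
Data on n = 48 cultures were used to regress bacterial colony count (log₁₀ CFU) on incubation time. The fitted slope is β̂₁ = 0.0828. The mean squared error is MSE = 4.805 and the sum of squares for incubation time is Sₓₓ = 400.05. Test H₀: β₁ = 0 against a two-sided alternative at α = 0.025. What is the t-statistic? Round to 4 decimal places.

t = 0.7555

SE(β̂₁) = √(MSE/Sₓₓ) = √(4.805/400.05) = 0.109595.
t = 0.0828 / 0.109595 = 0.7555.
df = n − 2 = 46.
Two-sided p ≈ 0.4538, which is ≥ 0.025, so fail to reject H₀.
The data do not give significant evidence of an association between incubation time and bacterial colony count.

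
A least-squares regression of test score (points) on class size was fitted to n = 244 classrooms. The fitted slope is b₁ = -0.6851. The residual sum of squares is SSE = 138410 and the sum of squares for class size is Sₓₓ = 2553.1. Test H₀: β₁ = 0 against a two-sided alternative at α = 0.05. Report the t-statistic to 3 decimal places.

t = -1.447

MSE = SSE/(n − 2) = 138410/242 = 571.942.
SE(b₁) = √(MSE/Sₓₓ) = √(571.942/2553.1) = 0.473306.
t = -0.6851 / 0.473306 = -1.447.
df = n − 2 = 242.
Two-sided p ≈ 0.1491, which is ≥ 0.05, so fail to reject H₀.
The data do not give significant evidence of an association between class size and test score.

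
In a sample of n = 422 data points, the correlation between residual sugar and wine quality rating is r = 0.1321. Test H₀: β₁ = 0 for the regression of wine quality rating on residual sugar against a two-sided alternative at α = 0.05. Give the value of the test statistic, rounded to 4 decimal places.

t = r·√(n − 2)/√(1 − r²) = 0.1321·√420/√0.98255 = 2.7312.
df = n − 2 = 420.
Two-sided p ≈ 0.0066, which is < 0.05, so reject H₀.
There is evidence of a linear association between residual sugar and wine quality rating.

t = 2.7312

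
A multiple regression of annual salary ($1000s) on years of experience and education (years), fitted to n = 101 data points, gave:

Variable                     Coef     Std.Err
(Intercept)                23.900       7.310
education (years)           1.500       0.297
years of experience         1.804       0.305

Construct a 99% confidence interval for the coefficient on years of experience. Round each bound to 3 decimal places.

(1.003, 2.605)

Read off: b = 1.804, SE = 0.305 for years of experience.
df = n − k − 1 = 101 − 2 − 1 = 98.
t* = t_{0.005, 98} = 2.626931.
Margin = t* × SE = 2.626931 × 0.305 = 0.80121.
CI: 1.804 ± 0.80121 → (1.003, 2.605).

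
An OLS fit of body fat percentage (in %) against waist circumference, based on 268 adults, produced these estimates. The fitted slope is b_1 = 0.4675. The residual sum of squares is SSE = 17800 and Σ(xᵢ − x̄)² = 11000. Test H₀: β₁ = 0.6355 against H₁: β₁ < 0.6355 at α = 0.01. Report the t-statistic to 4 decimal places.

MSE = SSE/(n − 2) = 17800/266 = 66.9173.
SE(b_1) = √(MSE/Sₓₓ) = √(66.9173/11000) = 0.0779961.
t = (0.4675 − 0.6355) / 0.0779961 = -2.1540.
df = n − 2 = 266.
One-sided p ≈ 0.0161, which is ≥ 0.01, so fail to reject H₀.
The data do not give significant evidence that the true slope on waist circumference is below 0.6355 % per unit.

t = -2.1540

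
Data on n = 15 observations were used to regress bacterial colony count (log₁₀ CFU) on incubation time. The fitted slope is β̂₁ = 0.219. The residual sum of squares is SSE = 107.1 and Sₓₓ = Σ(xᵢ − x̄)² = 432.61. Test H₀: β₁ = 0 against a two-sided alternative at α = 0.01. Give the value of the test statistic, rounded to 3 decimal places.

t = 1.587

MSE = SSE/(n − 2) = 107.1/13 = 8.23846.
SE(β̂₁) = √(MSE/Sₓₓ) = √(8.23846/432.61) = 0.137999.
t = 0.219 / 0.137999 = 1.587.
df = n − 2 = 13.
Two-sided p ≈ 0.1365, which is ≥ 0.01, so fail to reject H₀.
The data do not give significant evidence of an association between incubation time and bacterial colony count.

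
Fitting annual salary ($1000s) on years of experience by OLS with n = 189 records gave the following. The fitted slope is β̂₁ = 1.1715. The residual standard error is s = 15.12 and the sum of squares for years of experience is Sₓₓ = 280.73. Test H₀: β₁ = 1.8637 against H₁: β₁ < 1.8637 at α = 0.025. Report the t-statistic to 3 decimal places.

SE(β̂₁) = s/√Sₓₓ = 15.12/√280.73 = 0.902417.
t = (1.1715 − 1.8637) / 0.902417 = -0.767.
df = n − 2 = 187.
One-sided p ≈ 0.2220, which is ≥ 0.025, so fail to reject H₀.
The data do not give significant evidence that the true slope on years of experience is below 1.8637 $1000s per unit.

t = -0.767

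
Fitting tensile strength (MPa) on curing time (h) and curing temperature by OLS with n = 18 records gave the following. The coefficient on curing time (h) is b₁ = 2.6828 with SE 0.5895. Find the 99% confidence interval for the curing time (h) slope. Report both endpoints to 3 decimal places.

df = n − k − 1 = 18 − 2 − 1 = 15.
t* = t_{0.005, 15} = 2.946713.
Margin = t* × SE = 2.946713 × 0.5895 = 1.73709.
CI: 2.6828 ± 1.73709 → (0.946, 4.420).
With 99% confidence, each one-unit increase in curing time (h) is associated with a change of between 0.946 and 4.420 MPa in tensile strength, holding the other predictors fixed.

(0.946, 4.420)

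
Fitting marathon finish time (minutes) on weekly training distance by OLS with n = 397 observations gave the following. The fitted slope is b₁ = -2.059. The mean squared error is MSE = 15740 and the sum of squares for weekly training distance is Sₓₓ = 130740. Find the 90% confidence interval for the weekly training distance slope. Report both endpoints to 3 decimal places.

(-2.631, -1.487)

SE(b₁) = √(MSE/Sₓₓ) = √(15740/130740) = 0.346975.
df = n − 2 = 395.
t* = t_{0.05, 395} = 1.64872.
Margin = t* × SE = 1.64872 × 0.346975 = 0.57206.
CI: -2.059 ± 0.57206 → (-2.631, -1.487).
With 90% confidence, each one-unit increase in weekly training distance is associated with a change of between -2.631 and -1.487 minutes in marathon finish time.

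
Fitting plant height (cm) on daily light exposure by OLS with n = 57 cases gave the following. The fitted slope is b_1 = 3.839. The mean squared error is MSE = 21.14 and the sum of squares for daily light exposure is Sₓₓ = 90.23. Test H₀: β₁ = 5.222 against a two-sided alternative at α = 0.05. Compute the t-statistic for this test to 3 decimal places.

SE(b_1) = √(MSE/Sₓₓ) = √(21.14/90.23) = 0.484035.
t = (3.839 − 5.222) / 0.484035 = -2.857.
df = n − 2 = 55.
Two-sided p ≈ 0.0060, which is < 0.05, so reject H₀.
There is evidence that the true slope on daily light exposure differs from 5.222 cm per unit.

t = -2.857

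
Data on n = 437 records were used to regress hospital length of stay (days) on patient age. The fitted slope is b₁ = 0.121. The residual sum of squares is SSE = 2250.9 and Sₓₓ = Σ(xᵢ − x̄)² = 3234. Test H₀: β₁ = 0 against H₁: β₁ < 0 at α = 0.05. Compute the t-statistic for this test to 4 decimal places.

t = 3.0250

MSE = SSE/(n − 2) = 2250.9/435 = 5.17448.
SE(b₁) = √(MSE/Sₓₓ) = √(5.17448/3234) = 0.0400003.
t = 0.121 / 0.0400003 = 3.0250.
df = n − 2 = 435.
One-sided p ≈ 0.9987, which is ≥ 0.05, so fail to reject H₀.
The data do not give significant evidence that the true slope on patient age is negative.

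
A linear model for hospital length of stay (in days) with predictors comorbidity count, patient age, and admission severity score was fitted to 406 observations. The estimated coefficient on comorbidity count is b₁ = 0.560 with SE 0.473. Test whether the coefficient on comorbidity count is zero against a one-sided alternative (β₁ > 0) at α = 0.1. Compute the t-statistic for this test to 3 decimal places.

t = 1.184

H₀: β₁ = 0 vs H₁: β₁ > 0.
t = (b₁ − β₁⁰)/SE = 0.560 / 0.473 = 1.184.
df = n − k − 1 = 406 − 3 − 1 = 402.
One-sided p ≈ 0.1186, which is ≥ 0.1, so fail to reject H₀.
The data do not give significant evidence that the true slope on comorbidity count is positive, holding the other predictors fixed.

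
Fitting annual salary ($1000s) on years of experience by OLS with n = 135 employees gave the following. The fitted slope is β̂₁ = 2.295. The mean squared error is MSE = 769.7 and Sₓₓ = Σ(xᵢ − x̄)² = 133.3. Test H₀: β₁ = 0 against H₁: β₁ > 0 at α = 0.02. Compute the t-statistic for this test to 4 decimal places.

SE(β̂₁) = √(MSE/Sₓₓ) = √(769.7/133.3) = 2.40296.
t = 2.295 / 2.40296 = 0.9551.
df = n − 2 = 133.
One-sided p ≈ 0.1706, which is ≥ 0.02, so fail to reject H₀.
The data do not give significant evidence that the true slope on years of experience is positive.

t = 0.9551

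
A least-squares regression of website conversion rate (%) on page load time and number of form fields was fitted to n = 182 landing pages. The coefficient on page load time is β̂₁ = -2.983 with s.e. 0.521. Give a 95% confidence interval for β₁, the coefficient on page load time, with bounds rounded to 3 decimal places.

df = n − k − 1 = 182 − 2 − 1 = 179.
t* = t_{0.025, 179} = 1.973305.
Margin = t* × SE = 1.973305 × 0.521 = 1.02809.
CI: -2.983 ± 1.02809 → (-4.011, -1.955).
With 95% confidence, each one-unit increase in page load time is associated with a change of between -4.011 and -1.955 % in website conversion rate, holding the other predictors fixed.

(-4.011, -1.955)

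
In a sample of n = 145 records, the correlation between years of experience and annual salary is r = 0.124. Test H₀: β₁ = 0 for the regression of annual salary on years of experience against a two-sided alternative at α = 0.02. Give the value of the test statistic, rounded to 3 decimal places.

t = r·√(n − 2)/√(1 − r²) = 0.124·√143/√0.984624 = 1.494.
df = n − 2 = 143.
Two-sided p ≈ 0.1373, which is ≥ 0.02, so fail to reject H₀.
The data do not give significant evidence of a linear association between years of experience and annual salary.

t = 1.494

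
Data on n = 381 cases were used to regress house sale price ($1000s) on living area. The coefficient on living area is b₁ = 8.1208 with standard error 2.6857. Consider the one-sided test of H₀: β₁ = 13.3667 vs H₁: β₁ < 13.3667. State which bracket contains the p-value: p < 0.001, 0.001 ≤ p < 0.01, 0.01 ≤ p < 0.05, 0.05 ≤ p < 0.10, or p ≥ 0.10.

t = (8.1208 − 13.3667) / 2.6857 = -1.953.
df = n − 2 = 381 − 2 = 379.
One-sided p = P(T_{379} < t) ≈ 0.0258.
So 0.01 ≤ p < 0.05.

0.01 ≤ p < 0.05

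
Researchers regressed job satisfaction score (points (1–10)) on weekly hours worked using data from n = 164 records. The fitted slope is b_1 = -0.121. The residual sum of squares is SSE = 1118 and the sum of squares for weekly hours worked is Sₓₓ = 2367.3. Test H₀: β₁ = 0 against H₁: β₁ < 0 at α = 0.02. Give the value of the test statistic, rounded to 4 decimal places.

MSE = SSE/(n − 2) = 1118/162 = 6.90123.
SE(b_1) = √(MSE/Sₓₓ) = √(6.90123/2367.3) = 0.0539929.
t = -0.121 / 0.0539929 = -2.2410.
df = n − 2 = 162.
One-sided p ≈ 0.0132, which is < 0.02, so reject H₀.
There is evidence that the true slope on weekly hours worked is negative.

t = -2.2410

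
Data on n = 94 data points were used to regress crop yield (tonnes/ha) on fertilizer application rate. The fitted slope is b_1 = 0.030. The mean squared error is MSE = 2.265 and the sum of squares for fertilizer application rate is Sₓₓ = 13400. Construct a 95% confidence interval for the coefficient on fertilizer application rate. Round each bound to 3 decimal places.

SE(b_1) = √(MSE/Sₓₓ) = √(2.265/13400) = 0.0130011.
df = n − 2 = 92.
t* = t_{0.025, 92} = 1.986086.
Margin = t* × SE = 1.986086 × 0.0130011 = 0.02582.
CI: 0.030 ± 0.02582 → (0.004, 0.056).
With 95% confidence, each one-unit increase in fertilizer application rate is associated with a change of between 0.004 and 0.056 tonnes/ha in crop yield.

(0.004, 0.056)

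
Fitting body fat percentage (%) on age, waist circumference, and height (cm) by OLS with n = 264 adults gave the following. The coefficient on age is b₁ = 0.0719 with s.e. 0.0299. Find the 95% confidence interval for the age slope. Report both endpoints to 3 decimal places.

(0.013, 0.131)

df = n − k − 1 = 264 − 3 − 1 = 260.
t* = t_{0.025, 260} = 1.96913.
Margin = t* × SE = 1.96913 × 0.0299 = 0.05888.
CI: 0.0719 ± 0.05888 → (0.013, 0.131).
With 95% confidence, each one-unit increase in age is associated with a change of between 0.013 and 0.131 % in body fat percentage, holding the other predictors fixed.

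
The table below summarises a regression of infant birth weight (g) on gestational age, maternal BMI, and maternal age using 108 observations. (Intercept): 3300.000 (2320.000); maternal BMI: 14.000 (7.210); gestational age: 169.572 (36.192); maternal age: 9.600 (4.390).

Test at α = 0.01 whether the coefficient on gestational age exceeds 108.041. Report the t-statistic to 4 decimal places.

Read off: b = 169.572, SE = 36.192 for gestational age.
H₀: β₁ = 108.041 vs H₁: β₁ > 108.041.
t = (169.572 − 108.041) / 36.192 = 1.7001.
df = n − k − 1 = 108 − 3 − 1 = 104.
One-sided p ≈ 0.0460, which is ≥ 0.01, so fail to reject H₀.
The data do not give significant evidence that the true slope on gestational age exceeds 108.041 g per unit, holding the other predictors fixed.

t = 1.7001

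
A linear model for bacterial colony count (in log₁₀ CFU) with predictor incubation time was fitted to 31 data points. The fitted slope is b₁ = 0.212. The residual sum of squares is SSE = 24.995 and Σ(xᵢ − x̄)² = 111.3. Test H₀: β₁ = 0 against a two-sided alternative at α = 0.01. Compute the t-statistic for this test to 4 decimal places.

t = 2.4091

MSE = SSE/(n − 2) = 24.995/29 = 0.861897.
SE(b₁) = √(MSE/Sₓₓ) = √(0.861897/111.3) = 0.0879995.
t = 0.212 / 0.0879995 = 2.4091.
df = n − 2 = 29.
Two-sided p ≈ 0.0226, which is ≥ 0.01, so fail to reject H₀.
The data do not give significant evidence of an association between incubation time and bacterial colony count.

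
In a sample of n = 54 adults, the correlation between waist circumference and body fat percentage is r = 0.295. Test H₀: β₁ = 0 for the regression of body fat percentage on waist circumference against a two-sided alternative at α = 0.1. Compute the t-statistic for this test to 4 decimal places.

t = r·√(n − 2)/√(1 − r²) = 0.295·√52/√0.912975 = 2.2264.
df = n − 2 = 52.
Two-sided p ≈ 0.0303, which is < 0.1, so reject H₀.
There is evidence of a linear association between waist circumference and body fat percentage.

t = 2.2264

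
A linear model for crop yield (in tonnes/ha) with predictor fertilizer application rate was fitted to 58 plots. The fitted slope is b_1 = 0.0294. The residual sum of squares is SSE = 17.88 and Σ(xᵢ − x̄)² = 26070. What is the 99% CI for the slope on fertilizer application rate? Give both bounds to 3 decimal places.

(0.020, 0.039)

MSE = SSE/(n − 2) = 17.88/56 = 0.319286.
SE(b_1) = √(MSE/Sₓₓ) = √(0.319286/26070) = 0.00349961.
df = n − 2 = 56.
t* = t_{0.005, 56} = 2.666512.
Margin = t* × SE = 2.666512 × 0.00349961 = 0.00933.
CI: 0.0294 ± 0.00933 → (0.020, 0.039).
With 99% confidence, each one-unit increase in fertilizer application rate is associated with a change of between 0.020 and 0.039 tonnes/ha in crop yield.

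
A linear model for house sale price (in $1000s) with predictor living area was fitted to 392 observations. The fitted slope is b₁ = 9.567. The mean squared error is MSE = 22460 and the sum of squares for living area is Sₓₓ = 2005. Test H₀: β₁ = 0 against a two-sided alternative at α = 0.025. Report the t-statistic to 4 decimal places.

SE(b₁) = √(MSE/Sₓₓ) = √(22460/2005) = 3.34694.
t = 9.567 / 3.34694 = 2.8584.
df = n − 2 = 390.
Two-sided p ≈ 0.0045, which is < 0.025, so reject H₀.
There is evidence that living area is associated with house sale price.

t = 2.8584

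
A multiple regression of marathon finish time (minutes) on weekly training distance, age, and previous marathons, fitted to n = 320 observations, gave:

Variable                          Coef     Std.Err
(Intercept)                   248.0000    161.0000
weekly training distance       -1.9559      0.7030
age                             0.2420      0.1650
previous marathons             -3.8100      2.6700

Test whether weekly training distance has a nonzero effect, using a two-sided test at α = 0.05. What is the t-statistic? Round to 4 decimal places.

t = -2.7822

Read off: b = -1.9559, SE = 0.7030 for weekly training distance.
H₀: β₁ = 0 vs H₁: β₁ ≠ 0.
t = -1.9559 / 0.7030 = -2.7822.
df = n − k − 1 = 320 − 3 − 1 = 316.
Two-sided p ≈ 0.0057, which is < 0.05, so reject H₀.
There is evidence that weekly training distance is associated with marathon finish time, holding the other predictors fixed.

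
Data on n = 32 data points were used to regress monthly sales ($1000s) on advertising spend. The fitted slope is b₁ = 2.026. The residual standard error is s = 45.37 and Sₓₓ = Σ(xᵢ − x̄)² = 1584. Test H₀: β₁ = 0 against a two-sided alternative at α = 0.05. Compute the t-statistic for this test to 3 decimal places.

SE(b₁) = s/√Sₓₓ = 45.37/√1584 = 1.13996.
t = 2.026 / 1.13996 = 1.777.
df = n − 2 = 30.
Two-sided p ≈ 0.0857, which is ≥ 0.05, so fail to reject H₀.
The data do not give significant evidence of an association between advertising spend and monthly sales.

t = 1.777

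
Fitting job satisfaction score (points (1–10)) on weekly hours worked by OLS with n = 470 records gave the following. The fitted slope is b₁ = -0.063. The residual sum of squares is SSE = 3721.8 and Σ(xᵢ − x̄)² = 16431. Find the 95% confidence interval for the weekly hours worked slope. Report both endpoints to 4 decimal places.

MSE = SSE/(n − 2) = 3721.8/468 = 7.95256.
SE(b₁) = √(MSE/Sₓₓ) = √(7.95256/16431) = 0.0219999.
df = n − 2 = 468.
t* = t_{0.025, 468} = 1.965046.
Margin = t* × SE = 1.965046 × 0.0219999 = 0.043231.
CI: -0.063 ± 0.043231 → (-0.1062, -0.0198).
With 95% confidence, each one-unit increase in weekly hours worked is associated with a change of between -0.1062 and -0.0198 points (1–10) in job satisfaction score.

(-0.1062, -0.0198)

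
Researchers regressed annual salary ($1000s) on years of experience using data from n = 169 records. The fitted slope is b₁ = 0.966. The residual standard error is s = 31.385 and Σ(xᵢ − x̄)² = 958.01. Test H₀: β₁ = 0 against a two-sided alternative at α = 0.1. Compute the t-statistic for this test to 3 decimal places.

SE(b₁) = s/√Sₓₓ = 31.385/√958.01 = 1.014.
t = 0.966 / 1.014 = 0.953.
df = n − 2 = 167.
Two-sided p ≈ 0.3421, which is ≥ 0.1, so fail to reject H₀.
The data do not give significant evidence of an association between years of experience and annual salary.

t = 0.953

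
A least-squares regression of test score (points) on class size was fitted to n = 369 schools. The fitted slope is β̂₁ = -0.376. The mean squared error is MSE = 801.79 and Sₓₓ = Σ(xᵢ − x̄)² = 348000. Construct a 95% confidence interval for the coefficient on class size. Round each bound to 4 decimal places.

(-0.4704, -0.2816)

SE(β̂₁) = √(MSE/Sₓₓ) = √(801.79/348000) = 0.0479999.
df = n − 2 = 367.
t* = t_{0.025, 367} = 1.966449.
Margin = t* × SE = 1.966449 × 0.0479999 = 0.094389.
CI: -0.376 ± 0.094389 → (-0.4704, -0.2816).
With 95% confidence, each one-unit increase in class size is associated with a change of between -0.4704 and -0.2816 points in test score.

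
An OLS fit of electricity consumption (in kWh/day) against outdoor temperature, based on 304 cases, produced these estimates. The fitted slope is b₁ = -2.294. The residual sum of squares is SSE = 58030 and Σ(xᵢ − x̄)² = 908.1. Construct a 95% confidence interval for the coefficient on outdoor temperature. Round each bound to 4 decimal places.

(-3.1992, -1.3888)

MSE = SSE/(n − 2) = 58030/302 = 192.152.
SE(b₁) = √(MSE/Sₓₓ) = √(192.152/908.1) = 0.459998.
df = n − 2 = 302.
t* = t_{0.025, 302} = 1.96785.
Margin = t* × SE = 1.96785 × 0.459998 = 0.905207.
CI: -2.294 ± 0.905207 → (-3.1992, -1.3888).
With 95% confidence, each one-unit increase in outdoor temperature is associated with a change of between -3.1992 and -1.3888 kWh/day in electricity consumption.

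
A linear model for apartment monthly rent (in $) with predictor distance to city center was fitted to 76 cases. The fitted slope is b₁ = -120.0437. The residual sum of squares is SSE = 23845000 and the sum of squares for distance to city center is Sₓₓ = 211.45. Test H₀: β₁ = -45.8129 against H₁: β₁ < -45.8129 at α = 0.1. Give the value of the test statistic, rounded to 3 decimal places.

t = -1.902

MSE = SSE/(n − 2) = 23845000/74 = 322230.
SE(b₁) = √(MSE/Sₓₓ) = √(322230/211.45) = 39.0372.
t = (-120.0437 − (-45.8129)) / 39.0372 = -1.902.
df = n − 2 = 74.
One-sided p ≈ 0.0306, which is < 0.1, so reject H₀.
There is evidence that the true slope on distance to city center is below -45.8129 $ per unit.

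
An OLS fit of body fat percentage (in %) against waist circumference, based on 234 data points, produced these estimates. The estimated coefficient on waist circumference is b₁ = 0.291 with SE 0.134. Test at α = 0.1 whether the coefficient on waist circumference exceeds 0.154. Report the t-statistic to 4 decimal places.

t = 1.0224

H₀: β₁ = 0.154 vs H₁: β₁ > 0.154.
t = (b₁ − β₁⁰)/SE = (0.291 − 0.154) / 0.134 = 1.0224.
df = n − 2 = 234 − 2 = 232.
One-sided p ≈ 0.1538, which is ≥ 0.1, so fail to reject H₀.
The data do not give significant evidence that the true slope on waist circumference exceeds 0.154 % per unit.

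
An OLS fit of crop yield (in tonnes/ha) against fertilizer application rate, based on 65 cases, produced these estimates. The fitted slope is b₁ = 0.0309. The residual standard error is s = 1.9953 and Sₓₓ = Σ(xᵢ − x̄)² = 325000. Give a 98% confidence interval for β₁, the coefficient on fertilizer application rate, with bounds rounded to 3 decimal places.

(0.023, 0.039)

SE(b₁) = s/√Sₓₓ = 1.9953/√325000 = 0.00349999.
df = n − 2 = 63.
t* = t_{0.01, 63} = 2.387008.
Margin = t* × SE = 2.387008 × 0.00349999 = 0.00835.
CI: 0.0309 ± 0.00835 → (0.023, 0.039).
With 98% confidence, each one-unit increase in fertilizer application rate is associated with a change of between 0.023 and 0.039 tonnes/ha in crop yield.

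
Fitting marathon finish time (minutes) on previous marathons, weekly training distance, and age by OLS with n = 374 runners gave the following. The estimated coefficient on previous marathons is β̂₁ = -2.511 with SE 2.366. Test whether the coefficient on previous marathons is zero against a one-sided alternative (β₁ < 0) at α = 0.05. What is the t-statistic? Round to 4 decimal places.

t = -1.0613

H₀: β₁ = 0 vs H₁: β₁ < 0.
t = (β̂₁ − β₁⁰)/SE = -2.511 / 2.366 = -1.0613.
df = n − k − 1 = 374 − 3 − 1 = 370.
One-sided p ≈ 0.1446, which is ≥ 0.05, so fail to reject H₀.
The data do not give significant evidence that the true slope on previous marathons is negative, holding the other predictors fixed.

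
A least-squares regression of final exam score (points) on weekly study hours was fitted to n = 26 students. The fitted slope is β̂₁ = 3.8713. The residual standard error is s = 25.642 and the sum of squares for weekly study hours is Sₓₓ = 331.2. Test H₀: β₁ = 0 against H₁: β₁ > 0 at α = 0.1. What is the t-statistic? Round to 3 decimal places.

t = 2.748

SE(β̂₁) = s/√Sₓₓ = 25.642/√331.2 = 1.40899.
t = 3.8713 / 1.40899 = 2.748.
df = n − 2 = 24.
One-sided p ≈ 0.0056, which is < 0.1, so reject H₀.
There is evidence that the true slope on weekly study hours is positive.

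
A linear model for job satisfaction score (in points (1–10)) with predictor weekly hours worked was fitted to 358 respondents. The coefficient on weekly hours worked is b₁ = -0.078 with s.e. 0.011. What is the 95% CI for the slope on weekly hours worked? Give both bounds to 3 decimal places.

df = n − 2 = 358 − 2 = 356.
t* = t_{0.025, 356} = 1.96665.
Margin = t* × SE = 1.96665 × 0.011 = 0.02163.
CI: -0.078 ± 0.02163 → (-0.100, -0.056).
With 95% confidence, each one-unit increase in weekly hours worked is associated with a change of between -0.100 and -0.056 points (1–10) in job satisfaction score.

(-0.100, -0.056)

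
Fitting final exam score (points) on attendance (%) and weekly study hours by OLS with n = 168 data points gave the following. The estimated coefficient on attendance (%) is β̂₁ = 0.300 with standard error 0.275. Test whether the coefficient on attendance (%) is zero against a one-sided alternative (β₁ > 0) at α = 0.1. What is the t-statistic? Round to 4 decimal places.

t = 1.0909

H₀: β₁ = 0 vs H₁: β₁ > 0.
t = (β̂₁ − β₁⁰)/SE = 0.300 / 0.275 = 1.0909.
df = n − k − 1 = 168 − 2 − 1 = 165.
One-sided p ≈ 0.1385, which is ≥ 0.1, so fail to reject H₀.
The data do not give significant evidence that the true slope on attendance (%) is positive, holding the other predictors fixed.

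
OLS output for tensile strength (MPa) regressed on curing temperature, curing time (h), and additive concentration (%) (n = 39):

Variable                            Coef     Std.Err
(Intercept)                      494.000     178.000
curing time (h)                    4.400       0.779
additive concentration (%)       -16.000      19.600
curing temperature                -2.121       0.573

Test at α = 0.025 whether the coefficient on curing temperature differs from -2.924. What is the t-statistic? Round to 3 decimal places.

Read off: b = -2.121, SE = 0.573 for curing temperature.
H₀: β₁ = -2.924 vs H₁: β₁ ≠ -2.924.
t = (-2.121 − (-2.924)) / 0.573 = 1.401.
df = n − k − 1 = 39 − 3 − 1 = 35.
Two-sided p ≈ 0.1699, which is ≥ 0.025, so fail to reject H₀.
The data are consistent with a true slope of -2.924 MPa per unit of curing temperature, holding the other predictors fixed.

t = 1.401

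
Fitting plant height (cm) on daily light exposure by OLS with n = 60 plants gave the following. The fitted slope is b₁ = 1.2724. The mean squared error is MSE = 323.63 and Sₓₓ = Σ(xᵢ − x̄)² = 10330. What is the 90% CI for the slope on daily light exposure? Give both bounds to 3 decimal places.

(0.977, 1.568)

SE(b₁) = √(MSE/Sₓₓ) = √(323.63/10330) = 0.177.
df = n − 2 = 58.
t* = t_{0.05, 58} = 1.671553.
Margin = t* × SE = 1.671553 × 0.177 = 0.29587.
CI: 1.2724 ± 0.29587 → (0.977, 1.568).
With 90% confidence, each one-unit increase in daily light exposure is associated with a change of between 0.977 and 1.568 cm in plant height.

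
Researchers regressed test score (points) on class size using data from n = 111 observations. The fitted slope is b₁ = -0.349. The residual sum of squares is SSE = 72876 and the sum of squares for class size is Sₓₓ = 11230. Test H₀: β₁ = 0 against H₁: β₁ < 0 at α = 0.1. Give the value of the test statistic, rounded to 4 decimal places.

MSE = SSE/(n − 2) = 72876/109 = 668.587.
SE(b₁) = √(MSE/Sₓₓ) = √(668.587/11230) = 0.244.
t = -0.349 / 0.244 = -1.4303.
df = n − 2 = 109.
One-sided p ≈ 0.0777, which is < 0.1, so reject H₀.
There is evidence that the true slope on class size is negative.

t = -1.4303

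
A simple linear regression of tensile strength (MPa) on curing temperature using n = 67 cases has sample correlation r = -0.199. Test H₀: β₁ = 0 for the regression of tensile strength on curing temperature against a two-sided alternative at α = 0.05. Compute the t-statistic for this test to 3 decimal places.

t = -1.637

t = r·√(n − 2)/√(1 − r²) = -0.199·√65/√0.960399 = -1.637.
df = n − 2 = 65.
Two-sided p ≈ 0.1064, which is ≥ 0.05, so fail to reject H₀.
The data do not give significant evidence of a linear association between curing temperature and tensile strength.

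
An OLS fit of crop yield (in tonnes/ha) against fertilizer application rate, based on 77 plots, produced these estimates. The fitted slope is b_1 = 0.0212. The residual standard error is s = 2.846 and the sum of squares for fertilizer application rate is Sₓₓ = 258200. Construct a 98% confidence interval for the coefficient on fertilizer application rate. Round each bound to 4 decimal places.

SE(b_1) = s/√Sₓₓ = 2.846/√258200 = 0.00560089.
df = n − 2 = 75.
t* = t_{0.01, 75} = 2.377102.
Margin = t* × SE = 2.377102 × 0.00560089 = 0.013314.
CI: 0.0212 ± 0.013314 → (0.0079, 0.0345).
With 98% confidence, each one-unit increase in fertilizer application rate is associated with a change of between 0.0079 and 0.0345 tonnes/ha in crop yield.

(0.0079, 0.0345)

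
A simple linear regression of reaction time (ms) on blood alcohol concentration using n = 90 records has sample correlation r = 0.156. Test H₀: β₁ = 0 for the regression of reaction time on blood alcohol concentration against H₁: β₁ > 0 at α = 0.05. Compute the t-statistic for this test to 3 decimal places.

t = 1.482

t = r·√(n − 2)/√(1 − r²) = 0.156·√88/√0.975664 = 1.482.
df = n − 2 = 88.
One-sided p ≈ 0.0710, which is ≥ 0.05, so fail to reject H₀.
The data do not give significant evidence of a linear association between blood alcohol concentration and reaction time.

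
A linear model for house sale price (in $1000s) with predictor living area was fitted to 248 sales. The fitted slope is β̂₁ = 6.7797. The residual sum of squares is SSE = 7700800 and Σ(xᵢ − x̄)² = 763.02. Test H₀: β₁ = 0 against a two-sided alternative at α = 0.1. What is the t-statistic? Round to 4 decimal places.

t = 1.0585

MSE = SSE/(n − 2) = 7700800/246 = 31304.1.
SE(β̂₁) = √(MSE/Sₓₓ) = √(31304.1/763.02) = 6.4052.
t = 6.7797 / 6.4052 = 1.0585.
df = n − 2 = 246.
Two-sided p ≈ 0.2909, which is ≥ 0.1, so fail to reject H₀.
The data do not give significant evidence of an association between living area and house sale price.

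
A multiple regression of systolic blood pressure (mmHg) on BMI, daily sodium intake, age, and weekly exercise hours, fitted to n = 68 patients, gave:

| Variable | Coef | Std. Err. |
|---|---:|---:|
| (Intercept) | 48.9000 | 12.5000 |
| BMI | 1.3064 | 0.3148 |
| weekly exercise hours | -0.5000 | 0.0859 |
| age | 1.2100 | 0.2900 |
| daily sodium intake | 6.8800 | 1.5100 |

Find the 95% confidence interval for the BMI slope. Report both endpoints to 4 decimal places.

Read off: b = 1.3064, SE = 0.3148 for BMI.
df = n − k − 1 = 68 − 4 − 1 = 63.
t* = t_{0.025, 63} = 1.998341.
Margin = t* × SE = 1.998341 × 0.3148 = 0.629078.
CI: 1.3064 ± 0.629078 → (0.6773, 1.9355).

(0.6773, 1.9355)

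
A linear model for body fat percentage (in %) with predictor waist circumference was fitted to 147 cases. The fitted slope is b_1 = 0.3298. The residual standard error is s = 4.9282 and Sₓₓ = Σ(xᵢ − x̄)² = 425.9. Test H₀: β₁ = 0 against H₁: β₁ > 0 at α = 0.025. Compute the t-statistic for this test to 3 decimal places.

t = 1.381

SE(b_1) = s/√Sₓₓ = 4.9282/√425.9 = 0.2388.
t = 0.3298 / 0.2388 = 1.381.
df = n − 2 = 145.
One-sided p ≈ 0.0847, which is ≥ 0.025, so fail to reject H₀.
The data do not give significant evidence that the true slope on waist circumference is positive.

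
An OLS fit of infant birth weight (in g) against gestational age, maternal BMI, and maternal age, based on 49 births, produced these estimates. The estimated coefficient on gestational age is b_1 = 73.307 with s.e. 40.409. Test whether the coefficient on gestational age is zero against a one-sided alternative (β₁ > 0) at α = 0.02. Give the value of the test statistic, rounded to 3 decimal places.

H₀: β₁ = 0 vs H₁: β₁ > 0.
t = (b_1 − β₁⁰)/SE = 73.307 / 40.409 = 1.814.
df = n − k − 1 = 49 − 3 − 1 = 45.
One-sided p ≈ 0.0382, which is ≥ 0.02, so fail to reject H₀.
The data do not give significant evidence that the true slope on gestational age is positive, holding the other predictors fixed.

t = 1.814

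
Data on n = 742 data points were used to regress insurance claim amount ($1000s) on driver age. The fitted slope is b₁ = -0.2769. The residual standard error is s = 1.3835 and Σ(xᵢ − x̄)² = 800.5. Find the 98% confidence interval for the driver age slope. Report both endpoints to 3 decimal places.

SE(b₁) = s/√Sₓₓ = 1.3835/√800.5 = 0.0488988.
df = n − 2 = 740.
t* = t_{0.01, 740} = 2.331398.
Margin = t* × SE = 2.331398 × 0.0488988 = 0.11400.
CI: -0.2769 ± 0.11400 → (-0.391, -0.163).
With 98% confidence, each one-unit increase in driver age is associated with a change of between -0.391 and -0.163 $1000s in insurance claim amount.

(-0.391, -0.163)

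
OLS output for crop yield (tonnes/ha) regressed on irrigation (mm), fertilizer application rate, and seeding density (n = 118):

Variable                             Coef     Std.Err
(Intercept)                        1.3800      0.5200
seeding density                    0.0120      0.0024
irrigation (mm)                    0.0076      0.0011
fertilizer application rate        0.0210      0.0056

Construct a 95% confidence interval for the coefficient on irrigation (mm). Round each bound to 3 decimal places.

Read off: b = 0.0076, SE = 0.0011 for irrigation (mm).
df = n − k − 1 = 118 − 3 − 1 = 114.
t* = t_{0.025, 114} = 1.980992.
Margin = t* × SE = 1.980992 × 0.0011 = 0.00218.
CI: 0.0076 ± 0.00218 → (0.005, 0.010).

(0.005, 0.010)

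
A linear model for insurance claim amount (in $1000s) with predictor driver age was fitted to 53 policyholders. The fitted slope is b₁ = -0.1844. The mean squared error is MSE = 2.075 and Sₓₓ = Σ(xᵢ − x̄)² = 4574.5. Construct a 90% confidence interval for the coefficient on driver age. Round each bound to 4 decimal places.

(-0.2201, -0.1487)

SE(b₁) = √(MSE/Sₓₓ) = √(2.075/4574.5) = 0.0212979.
df = n − 2 = 51.
t* = t_{0.05, 51} = 1.675285.
Margin = t* × SE = 1.675285 × 0.0212979 = 0.035680.
CI: -0.1844 ± 0.035680 → (-0.2201, -0.1487).
With 90% confidence, each one-unit increase in driver age is associated with a change of between -0.2201 and -0.1487 $1000s in insurance claim amount.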